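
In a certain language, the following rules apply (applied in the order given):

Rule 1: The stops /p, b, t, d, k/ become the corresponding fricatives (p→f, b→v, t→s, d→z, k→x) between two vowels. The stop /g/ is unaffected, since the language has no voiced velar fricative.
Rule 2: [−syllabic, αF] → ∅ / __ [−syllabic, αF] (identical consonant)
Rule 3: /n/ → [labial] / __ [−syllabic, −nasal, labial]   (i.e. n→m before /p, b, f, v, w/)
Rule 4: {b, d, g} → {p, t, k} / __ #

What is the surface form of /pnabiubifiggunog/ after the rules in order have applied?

pnaviuvifigunok

Rule 1 (intervocalic spirantization): /b/ is a stop between vowels /a/ and /i/, so it spirantizes to the fricative [v]. /b/ is a stop between vowels /u/ and /i/, so it spirantizes to the fricative [v]. /pnabiubifiggunog/ → pnaviuvifiggunog.
Rule 2 (degemination): /gg/ is a geminate; the first /g/ deletes. /pnaviuvifiggunog/ → pnaviuvifigunog.
Rule 3 (nasal place assimilation): no segment meets the environment; /pnaviuvifigunog/ is unchanged.
Rule 4 (final devoicing): /g/ is a voiced stop in word-final position, so it devoices to [k]. /pnaviuvifigunog/ → pnaviuvifigunok.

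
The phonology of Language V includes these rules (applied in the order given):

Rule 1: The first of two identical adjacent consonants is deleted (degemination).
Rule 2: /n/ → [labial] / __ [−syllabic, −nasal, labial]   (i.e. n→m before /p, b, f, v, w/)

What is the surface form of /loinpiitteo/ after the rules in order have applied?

loimpiiteo

Rule 1 (degemination): /tt/ is a geminate; the first /t/ deletes. /loinpiitteo/ → loinpiiteo.
Rule 2 (nasal place assimilation): /n/ precedes the labial consonant /p/, so it assimilates in place to [m]. /loinpiiteo/ → loimpiiteo.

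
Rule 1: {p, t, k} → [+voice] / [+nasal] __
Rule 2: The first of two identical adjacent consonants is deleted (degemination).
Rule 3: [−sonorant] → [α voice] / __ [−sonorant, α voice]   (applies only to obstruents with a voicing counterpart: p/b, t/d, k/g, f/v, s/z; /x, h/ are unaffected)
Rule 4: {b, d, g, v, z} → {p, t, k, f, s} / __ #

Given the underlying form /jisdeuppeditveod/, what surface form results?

jizdeupedidveot

Rule 1 (post-nasal voicing): no segment meets the environment; /jisdeuppeditveod/ is unchanged.
Rule 2 (degemination): /pp/ is a geminate; the first /p/ deletes. /jisdeuppeditveod/ → jisdeupeditveod.
Rule 3 (regressive voicing assimilation): /s/ precedes the voiced obstruent /d/, so it voices to [z] by assimilation. /t/ precedes the voiced obstruent /v/, so it voices to [d] by assimilation. /jisdeupeditveod/ → jizdeupedidveod.
Rule 4 (final devoicing): /d/ is a voiced obstruent in word-final position, so it devoices to [t]. /jizdeupedidveod/ → jizdeupedidveot.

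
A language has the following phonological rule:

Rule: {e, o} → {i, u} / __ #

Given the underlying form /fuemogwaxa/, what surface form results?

No segment of /fuemogwaxa/ meets the structural description of the rule, so the form surfaces unchanged.

fuemogwaxa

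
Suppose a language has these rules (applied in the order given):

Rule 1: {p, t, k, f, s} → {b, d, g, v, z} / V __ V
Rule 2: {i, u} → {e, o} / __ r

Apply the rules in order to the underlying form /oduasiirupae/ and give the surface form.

Rule 1 (intervocalic voicing): /s/ is a voiceless obstruent between vowels /a/ and /i/, so it voices to [z]. /p/ is a voiceless obstruent between vowels /u/ and /a/, so it voices to [b]. /oduasiirupae/ → oduaziirubae.
Rule 2 (pre-rhotic lowering): /i/ is a high vowel immediately before /r/, so it lowers to [e]. /oduaziirubae/ → oduazierubae.

oduazierubae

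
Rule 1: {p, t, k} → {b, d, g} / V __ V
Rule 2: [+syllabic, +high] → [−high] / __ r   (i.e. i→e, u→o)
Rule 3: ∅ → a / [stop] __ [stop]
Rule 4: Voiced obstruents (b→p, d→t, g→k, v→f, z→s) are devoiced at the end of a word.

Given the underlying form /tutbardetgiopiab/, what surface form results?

Rule 1 (intervocalic voicing): /p/ is a voiceless stop between vowels /o/ and /i/, so it voices to [b]. /tutbardetgiopiab/ → tutbardetgiobiab.
Rule 2 (pre-rhotic lowering): no segment meets the environment; /tutbardetgiobiab/ is unchanged.
Rule 3 (stop-cluster a-epenthesis): /t/ and /b/ form a stop–stop cluster, so [a] is inserted between them. /t/ and /g/ form a stop–stop cluster, so [a] is inserted between them. /tutbardetgiobiab/ → tutabardetagiobiab.
Rule 4 (final devoicing): /b/ is a voiced obstruent in word-final position, so it devoices to [p]. /tutabardetagiobiab/ → tutabardetagiobiap.

tutabardetagiobiap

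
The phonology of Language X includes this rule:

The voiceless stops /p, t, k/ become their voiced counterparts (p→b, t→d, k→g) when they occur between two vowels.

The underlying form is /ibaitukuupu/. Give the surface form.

ibaiduguubu

/t/ is a voiceless stop between vowels /i/ and /u/, so it voices to [d].
/k/ is a voiceless stop between vowels /u/ and /u/, so it voices to [g].
/p/ is a voiceless stop between vowels /u/ and /u/, so it voices to [b].
Surface form: [ibaiduguubu].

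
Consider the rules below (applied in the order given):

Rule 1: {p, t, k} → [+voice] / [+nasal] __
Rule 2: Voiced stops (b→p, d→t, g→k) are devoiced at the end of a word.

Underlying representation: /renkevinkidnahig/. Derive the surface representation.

rengevingidnahik

Rule 1 (post-nasal voicing): /k/ is a voiceless stop immediately after the nasal /n/, so it voices to [g]. /k/ is a voiceless stop immediately after the nasal /n/, so it voices to [g]. /renkevinkidnahig/ → rengevingidnahig.
Rule 2 (final devoicing): /g/ is a voiced stop in word-final position, so it devoices to [k]. /rengevingidnahig/ → rengevingidnahik.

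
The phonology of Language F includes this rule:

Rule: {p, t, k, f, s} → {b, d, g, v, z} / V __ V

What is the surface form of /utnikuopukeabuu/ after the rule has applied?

utniguobugeabuu

Scanning /utnikuopukeabuu/: /t/ at position 2 is not in the conditioning environment; /k/ is a voiceless obstruent between vowels /i/ and /u/, so it voices to [g]; /p/ is a voiceless obstruent between vowels /o/ and /u/, so it voices to [b]; /k/ is a voiceless obstruent between vowels /u/ and /e/, so it voices to [g].
Result: [utniguobugeabuu].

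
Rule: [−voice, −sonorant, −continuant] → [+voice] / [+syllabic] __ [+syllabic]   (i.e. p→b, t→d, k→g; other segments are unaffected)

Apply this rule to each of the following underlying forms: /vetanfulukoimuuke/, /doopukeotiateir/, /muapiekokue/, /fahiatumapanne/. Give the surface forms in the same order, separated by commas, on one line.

/vetanfulukoimuuke/: /t/ is a voiceless stop between vowels /e/ and /a/, so it voices to [d]. /k/ is a voiceless stop between vowels /u/ and /o/, so it voices to [g]. /k/ is a voiceless stop between vowels /u/ and /e/, so it voices to [g]. → [vedanfulugoimuuge].
/doopukeotiateir/: /p/ is a voiceless stop between vowels /o/ and /u/, so it voices to [b]. /k/ is a voiceless stop between vowels /u/ and /e/, so it voices to [g]. /t/ is a voiceless stop between vowels /o/ and /i/, so it voices to [d]. /t/ is a voiceless stop between vowels /a/ and /e/, so it voices to [d]. → [doobugeodiadeir].
/muapiekokue/: /p/ is a voiceless stop between vowels /a/ and /i/, so it voices to [b]. /k/ is a voiceless stop between vowels /e/ and /o/, so it voices to [g]. /k/ is a voiceless stop between vowels /o/ and /u/, so it voices to [g]. → [muabiegogue].
/fahiatumapanne/: /t/ is a voiceless stop between vowels /a/ and /u/, so it voices to [d]. /p/ is a voiceless stop between vowels /a/ and /a/, so it voices to [b]. → [fahiadumabanne].

vedanfulugoimuuge, doobugeodiadeir, muabiegogue, fahiadumabanne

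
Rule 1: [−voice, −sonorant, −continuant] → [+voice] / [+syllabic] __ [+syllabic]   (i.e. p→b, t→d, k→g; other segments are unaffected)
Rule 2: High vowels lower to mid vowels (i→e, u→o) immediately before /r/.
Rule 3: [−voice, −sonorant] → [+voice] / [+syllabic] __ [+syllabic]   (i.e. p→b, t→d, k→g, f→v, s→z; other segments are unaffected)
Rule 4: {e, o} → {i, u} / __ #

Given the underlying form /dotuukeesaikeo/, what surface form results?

doduugeezaigeu

Rule 1 (intervocalic voicing): /t/ is a voiceless stop between vowels /o/ and /u/, so it voices to [d]. /k/ is a voiceless stop between vowels /u/ and /e/, so it voices to [g]. /k/ is a voiceless stop between vowels /i/ and /e/, so it voices to [g]. /dotuukeesaikeo/ → doduugeesaigeo.
Rule 2 (pre-rhotic lowering): no segment meets the environment; /doduugeesaigeo/ is unchanged.
Rule 3 (intervocalic voicing): /s/ is a voiceless obstruent between vowels /e/ and /a/, so it voices to [z]. /doduugeesaigeo/ → doduugeezaigeo.
Rule 4 (final vowel raising): /o/ is a mid vowel in word-final position, so it raises to [u]. /doduugeezaigeo/ → doduugeezaigeu.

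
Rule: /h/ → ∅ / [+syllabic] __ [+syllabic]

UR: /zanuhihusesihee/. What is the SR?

/h/ occurs between vowels /u/ and /i/, so it deletes.
/h/ occurs between vowels /i/ and /u/, so it deletes.
/h/ occurs between vowels /i/ and /e/, so it deletes.
Surface form: [zanuiusesiee].

zanuiusesiee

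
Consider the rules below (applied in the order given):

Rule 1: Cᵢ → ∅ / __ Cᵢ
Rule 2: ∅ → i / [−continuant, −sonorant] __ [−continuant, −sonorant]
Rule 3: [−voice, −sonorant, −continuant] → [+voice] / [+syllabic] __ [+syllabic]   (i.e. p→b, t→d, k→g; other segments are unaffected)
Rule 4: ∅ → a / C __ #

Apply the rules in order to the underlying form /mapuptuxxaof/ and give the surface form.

mabubiduxaofa

Rule 1 (degemination): /xx/ is a geminate; the first /x/ deletes. /mapuptuxxaof/ → mapuptuxaof.
Rule 2 (stop-cluster i-epenthesis): /p/ and /t/ form a stop–stop cluster, so [i] is inserted between them. /mapuptuxaof/ → mapupituxaof.
Rule 3 (intervocalic voicing): /p/ is a voiceless stop between vowels /a/ and /u/, so it voices to [b]. /p/ is a voiceless stop between vowels /u/ and /i/, so it voices to [b]. /t/ is a voiceless stop between vowels /i/ and /u/, so it voices to [d]. /mapupituxaof/ → mabubiduxaof.
Rule 4 (final a-epenthesis): the form ends in the consonant /f/, so [a] is inserted word-finally. /mabubiduxaof/ → mabubiduxaofa.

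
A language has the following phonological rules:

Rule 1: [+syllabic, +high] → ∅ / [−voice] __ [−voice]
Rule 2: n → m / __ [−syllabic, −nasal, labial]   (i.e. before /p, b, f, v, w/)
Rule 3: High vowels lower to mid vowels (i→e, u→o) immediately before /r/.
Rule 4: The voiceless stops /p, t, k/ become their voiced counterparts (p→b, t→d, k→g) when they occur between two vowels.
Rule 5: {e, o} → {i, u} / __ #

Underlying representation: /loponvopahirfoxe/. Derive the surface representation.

Rule 1 (high vowel syncope): no segment meets the environment; /loponvopahirfoxe/ is unchanged.
Rule 2 (nasal place assimilation): /n/ precedes the labial consonant /v/, so it assimilates in place to [m]. /loponvopahirfoxe/ → lopomvopahirfoxe.
Rule 3 (pre-rhotic lowering): /i/ is a high vowel immediately before /r/, so it lowers to [e]. /lopomvopahirfoxe/ → lopomvopaherfoxe.
Rule 4 (intervocalic voicing): /p/ is a voiceless stop between vowels /o/ and /o/, so it voices to [b]. /p/ is a voiceless stop between vowels /o/ and /a/, so it voices to [b]. /lopomvopaherfoxe/ → lobomvobaherfoxe.
Rule 5 (final vowel raising): /e/ is a mid vowel in word-final position, so it raises to [i]. /lobomvobaherfoxe/ → lobomvobaherfoxi.

lobomvobaherfoxi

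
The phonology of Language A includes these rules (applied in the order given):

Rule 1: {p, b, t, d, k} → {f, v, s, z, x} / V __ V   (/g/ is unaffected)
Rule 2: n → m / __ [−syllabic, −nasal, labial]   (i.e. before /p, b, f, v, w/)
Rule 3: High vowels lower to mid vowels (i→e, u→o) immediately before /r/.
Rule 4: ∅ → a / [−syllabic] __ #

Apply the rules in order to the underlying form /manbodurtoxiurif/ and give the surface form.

mambozortoxiorifa

Rule 1 (intervocalic spirantization): /d/ is a stop between vowels /o/ and /u/, so it spirantizes to the fricative [z]. /manbodurtoxiurif/ → manbozurtoxiurif.
Rule 2 (nasal place assimilation): /n/ precedes the labial consonant /b/, so it assimilates in place to [m]. /manbozurtoxiurif/ → mambozurtoxiurif.
Rule 3 (pre-rhotic lowering): /u/ is a high vowel immediately before /r/, so it lowers to [o]. /u/ is a high vowel immediately before /r/, so it lowers to [o]. /mambozurtoxiurif/ → mambozortoxiorif.
Rule 4 (final a-epenthesis): the form ends in the consonant /f/, so [a] is inserted word-finally. /mambozortoxiorif/ → mambozortoxiorifa.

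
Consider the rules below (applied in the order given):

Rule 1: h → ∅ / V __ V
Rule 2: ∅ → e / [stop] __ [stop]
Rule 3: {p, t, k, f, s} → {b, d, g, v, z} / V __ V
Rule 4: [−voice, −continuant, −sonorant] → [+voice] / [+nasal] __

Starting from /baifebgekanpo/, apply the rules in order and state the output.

baivebegeganbo

Rule 1 (intervocalic h-deletion): no segment meets the environment; /baifebgekanpo/ is unchanged.
Rule 2 (stop-cluster e-epenthesis): /b/ and /g/ form a stop–stop cluster, so [e] is inserted between them. /baifebgekanpo/ → baifebegekanpo.
Rule 3 (intervocalic voicing): /f/ is a voiceless obstruent between vowels /i/ and /e/, so it voices to [v]. /k/ is a voiceless obstruent between vowels /e/ and /a/, so it voices to [g]. /baifebegekanpo/ → baivebegeganpo.
Rule 4 (post-nasal voicing): /p/ is a voiceless stop immediately after the nasal /n/, so it voices to [b]. /baivebegeganpo/ → baivebegeganbo.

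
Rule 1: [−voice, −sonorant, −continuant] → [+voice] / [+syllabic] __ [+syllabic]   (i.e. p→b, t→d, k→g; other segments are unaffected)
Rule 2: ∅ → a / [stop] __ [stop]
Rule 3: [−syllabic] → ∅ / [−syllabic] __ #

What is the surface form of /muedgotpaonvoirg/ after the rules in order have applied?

muedagotapaonvoir

Rule 1 (intervocalic voicing): no segment meets the environment; /muedgotpaonvoirg/ is unchanged.
Rule 2 (stop-cluster a-epenthesis): /d/ and /g/ form a stop–stop cluster, so [a] is inserted between them. /t/ and /p/ form a stop–stop cluster, so [a] is inserted between them. /muedgotpaonvoirg/ → muedagotapaonvoirg.
Rule 3 (final cluster simplification): /g/ is the second consonant of a word-final cluster /rg/, so it deletes. /muedagotapaonvoirg/ → muedagotapaonvoir.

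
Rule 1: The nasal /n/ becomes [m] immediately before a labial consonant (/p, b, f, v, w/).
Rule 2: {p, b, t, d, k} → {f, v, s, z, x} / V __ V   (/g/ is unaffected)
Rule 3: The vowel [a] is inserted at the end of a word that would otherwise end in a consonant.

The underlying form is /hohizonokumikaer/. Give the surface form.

Rule 1 (nasal place assimilation): no segment meets the environment; /hohizonokumikaer/ is unchanged.
Rule 2 (intervocalic spirantization): /k/ is a stop between vowels /o/ and /u/, so it spirantizes to the fricative [x]. /k/ is a stop between vowels /i/ and /a/, so it spirantizes to the fricative [x]. /hohizonokumikaer/ → hohizonoxumixaer.
Rule 3 (final a-epenthesis): the form ends in the consonant /r/, so [a] is inserted word-finally. /hohizonoxumixaer/ → hohizonoxumixaera.

hohizonoxumixaera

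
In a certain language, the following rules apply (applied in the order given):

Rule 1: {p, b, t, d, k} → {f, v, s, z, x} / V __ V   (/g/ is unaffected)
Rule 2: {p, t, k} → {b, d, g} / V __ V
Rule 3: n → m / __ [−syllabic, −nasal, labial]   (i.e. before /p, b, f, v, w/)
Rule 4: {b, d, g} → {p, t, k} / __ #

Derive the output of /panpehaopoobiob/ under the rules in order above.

Rule 1 (intervocalic spirantization): /p/ is a stop between vowels /o/ and /o/, so it spirantizes to the fricative [f]. /b/ is a stop between vowels /o/ and /i/, so it spirantizes to the fricative [v]. /panpehaopoobiob/ → panpehaofooviob.
Rule 2 (intervocalic voicing): no segment meets the environment; /panpehaofooviob/ is unchanged.
Rule 3 (nasal place assimilation): /n/ precedes the labial consonant /p/, so it assimilates in place to [m]. /panpehaofooviob/ → pampehaofooviob.
Rule 4 (final devoicing): /b/ is a voiced stop in word-final position, so it devoices to [p]. /pampehaofooviob/ → pampehaofooviop.

pampehaofooviop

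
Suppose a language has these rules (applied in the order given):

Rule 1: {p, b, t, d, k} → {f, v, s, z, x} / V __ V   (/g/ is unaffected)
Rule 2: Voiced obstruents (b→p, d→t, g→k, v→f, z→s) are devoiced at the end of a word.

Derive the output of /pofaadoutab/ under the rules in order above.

Rule 1 (intervocalic spirantization): /d/ is a stop between vowels /a/ and /o/, so it spirantizes to the fricative [z]. /t/ is a stop between vowels /u/ and /a/, so it spirantizes to the fricative [s]. /pofaadoutab/ → pofaazousab.
Rule 2 (final devoicing): /b/ is a voiced obstruent in word-final position, so it devoices to [p]. /pofaazousab/ → pofaazousap.

pofaazousap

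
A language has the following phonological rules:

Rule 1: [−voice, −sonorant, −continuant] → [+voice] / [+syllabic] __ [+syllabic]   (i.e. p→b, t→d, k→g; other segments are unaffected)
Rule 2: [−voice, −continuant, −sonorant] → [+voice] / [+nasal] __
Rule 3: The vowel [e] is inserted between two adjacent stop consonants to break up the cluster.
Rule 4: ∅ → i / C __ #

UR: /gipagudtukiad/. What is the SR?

gibagudetugiadi

Rule 1 (intervocalic voicing): /p/ is a voiceless stop between vowels /i/ and /a/, so it voices to [b]. /k/ is a voiceless stop between vowels /u/ and /i/, so it voices to [g]. /gipagudtukiad/ → gibagudtugiad.
Rule 2 (post-nasal voicing): no segment meets the environment; /gibagudtugiad/ is unchanged.
Rule 3 (stop-cluster e-epenthesis): /d/ and /t/ form a stop–stop cluster, so [e] is inserted between them. /gibagudtugiad/ → gibagudetugiad.
Rule 4 (final i-epenthesis): the form ends in the consonant /d/, so [i] is inserted word-finally. /gibagudetugiad/ → gibagudetugiadi.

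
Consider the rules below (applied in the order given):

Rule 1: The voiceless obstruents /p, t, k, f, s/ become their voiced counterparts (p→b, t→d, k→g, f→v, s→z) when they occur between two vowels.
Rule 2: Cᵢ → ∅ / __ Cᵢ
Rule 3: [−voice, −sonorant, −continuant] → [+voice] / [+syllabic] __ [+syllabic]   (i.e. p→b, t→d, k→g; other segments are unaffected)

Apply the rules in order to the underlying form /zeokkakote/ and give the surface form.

Rule 1 (intervocalic voicing): /k/ is a voiceless obstruent between vowels /a/ and /o/, so it voices to [g]. /t/ is a voiceless obstruent between vowels /o/ and /e/, so it voices to [d]. /zeokkakote/ → zeokkagode.
Rule 2 (degemination): /kk/ is a geminate; the first /k/ deletes. /zeokkagode/ → zeokagode.
Rule 3 (intervocalic voicing): /k/ is a voiceless stop between vowels /o/ and /a/, so it voices to [g]. /zeokagode/ → zeogagode.

zeogagode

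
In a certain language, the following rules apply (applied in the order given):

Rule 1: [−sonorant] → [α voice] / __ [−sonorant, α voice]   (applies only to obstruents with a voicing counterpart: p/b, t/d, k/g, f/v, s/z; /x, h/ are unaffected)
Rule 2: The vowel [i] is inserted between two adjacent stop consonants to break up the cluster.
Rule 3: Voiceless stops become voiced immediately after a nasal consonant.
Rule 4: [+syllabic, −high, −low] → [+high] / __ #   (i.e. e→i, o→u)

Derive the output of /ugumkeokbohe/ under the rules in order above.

ugumgeogibohi

Rule 1 (regressive voicing assimilation): /k/ precedes the voiced obstruent /b/, so it voices to [g] by assimilation. /ugumkeokbohe/ → ugumkeogbohe.
Rule 2 (stop-cluster i-epenthesis): /g/ and /b/ form a stop–stop cluster, so [i] is inserted between them. /ugumkeogbohe/ → ugumkeogibohe.
Rule 3 (post-nasal voicing): /k/ is a voiceless stop immediately after the nasal /m/, so it voices to [g]. /ugumkeogibohe/ → ugumgeogibohe.
Rule 4 (final vowel raising): /e/ is a mid vowel in word-final position, so it raises to [i]. /ugumgeogibohe/ → ugumgeogibohi.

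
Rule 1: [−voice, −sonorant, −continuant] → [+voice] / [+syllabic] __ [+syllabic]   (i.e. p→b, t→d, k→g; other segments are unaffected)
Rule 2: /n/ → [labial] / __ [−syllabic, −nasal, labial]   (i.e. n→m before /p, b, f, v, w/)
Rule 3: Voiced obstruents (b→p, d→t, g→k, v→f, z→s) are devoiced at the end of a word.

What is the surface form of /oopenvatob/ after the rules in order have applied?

oobemvadop

Rule 1 (intervocalic voicing): /p/ is a voiceless stop between vowels /o/ and /e/, so it voices to [b]. /t/ is a voiceless stop between vowels /a/ and /o/, so it voices to [d]. /oopenvatob/ → oobenvadob.
Rule 2 (nasal place assimilation): /n/ precedes the labial consonant /v/, so it assimilates in place to [m]. /oobenvadob/ → oobemvadob.
Rule 3 (final devoicing): /b/ is a voiced obstruent in word-final position, so it devoices to [p]. /oobemvadob/ → oobemvadop.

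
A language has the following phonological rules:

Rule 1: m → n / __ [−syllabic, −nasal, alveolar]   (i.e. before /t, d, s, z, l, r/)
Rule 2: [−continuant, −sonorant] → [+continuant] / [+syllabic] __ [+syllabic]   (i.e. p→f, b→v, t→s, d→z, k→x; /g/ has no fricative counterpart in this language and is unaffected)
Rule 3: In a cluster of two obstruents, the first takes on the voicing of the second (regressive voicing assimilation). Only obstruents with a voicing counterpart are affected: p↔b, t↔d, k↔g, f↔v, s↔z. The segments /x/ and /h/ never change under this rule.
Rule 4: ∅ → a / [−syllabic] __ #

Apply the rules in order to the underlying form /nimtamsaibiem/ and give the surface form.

Rule 1 (nasal place assimilation): /m/ precedes the alveolar consonant /t/, so it assimilates in place to [n]. /m/ precedes the alveolar consonant /s/, so it assimilates in place to [n]. /nimtamsaibiem/ → nintansaibiem.
Rule 2 (intervocalic spirantization): /b/ is a stop between vowels /i/ and /i/, so it spirantizes to the fricative [v]. /nintansaibiem/ → nintansaiviem.
Rule 3 (regressive voicing assimilation): no segment meets the environment; /nintansaiviem/ is unchanged.
Rule 4 (final a-epenthesis): the form ends in the consonant /m/, so [a] is inserted word-finally. /nintansaiviem/ → nintansaiviema.

nintansaiviema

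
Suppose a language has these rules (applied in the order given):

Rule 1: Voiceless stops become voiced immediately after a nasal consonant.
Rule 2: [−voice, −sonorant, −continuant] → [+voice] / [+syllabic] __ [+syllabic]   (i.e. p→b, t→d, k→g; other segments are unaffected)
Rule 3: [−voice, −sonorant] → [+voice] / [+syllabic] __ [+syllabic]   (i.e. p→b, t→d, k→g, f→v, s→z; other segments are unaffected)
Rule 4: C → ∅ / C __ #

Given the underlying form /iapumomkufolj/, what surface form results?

Rule 1 (post-nasal voicing): /k/ is a voiceless stop immediately after the nasal /m/, so it voices to [g]. /iapumomkufolj/ → iapumomgufolj.
Rule 2 (intervocalic voicing): /p/ is a voiceless stop between vowels /a/ and /u/, so it voices to [b]. /iapumomgufolj/ → iabumomgufolj.
Rule 3 (intervocalic voicing): /f/ is a voiceless obstruent between vowels /u/ and /o/, so it voices to [v]. /iabumomgufolj/ → iabumomguvolj.
Rule 4 (final cluster simplification): /j/ is the second consonant of a word-final cluster /lj/, so it deletes. /iabumomguvolj/ → iabumomguvol.

iabumomguvol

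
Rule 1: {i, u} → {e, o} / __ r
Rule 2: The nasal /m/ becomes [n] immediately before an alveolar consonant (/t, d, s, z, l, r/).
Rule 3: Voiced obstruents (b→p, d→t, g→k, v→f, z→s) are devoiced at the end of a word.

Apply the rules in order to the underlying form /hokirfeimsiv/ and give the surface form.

hokerfeinsif

Rule 1 (pre-rhotic lowering): /i/ is a high vowel immediately before /r/, so it lowers to [e]. /hokirfeimsiv/ → hokerfeimsiv.
Rule 2 (nasal place assimilation): /m/ precedes the alveolar consonant /s/, so it assimilates in place to [n]. /hokerfeimsiv/ → hokerfeinsiv.
Rule 3 (final devoicing): /v/ is a voiced obstruent in word-final position, so it devoices to [f]. /hokerfeinsiv/ → hokerfeinsif.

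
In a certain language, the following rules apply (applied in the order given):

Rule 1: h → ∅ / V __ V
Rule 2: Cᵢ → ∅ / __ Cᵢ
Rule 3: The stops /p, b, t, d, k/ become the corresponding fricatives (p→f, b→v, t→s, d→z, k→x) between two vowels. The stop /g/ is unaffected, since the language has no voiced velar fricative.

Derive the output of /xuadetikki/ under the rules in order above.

Rule 1 (intervocalic h-deletion): no segment meets the environment; /xuadetikki/ is unchanged.
Rule 2 (degemination): /kk/ is a geminate; the first /k/ deletes. /xuadetikki/ → xuadetiki.
Rule 3 (intervocalic spirantization): /d/ is a stop between vowels /a/ and /e/, so it spirantizes to the fricative [z]. /t/ is a stop between vowels /e/ and /i/, so it spirantizes to the fricative [s]. /k/ is a stop between vowels /i/ and /i/, so it spirantizes to the fricative [x]. /xuadetiki/ → xuazesixi.

xuazesixi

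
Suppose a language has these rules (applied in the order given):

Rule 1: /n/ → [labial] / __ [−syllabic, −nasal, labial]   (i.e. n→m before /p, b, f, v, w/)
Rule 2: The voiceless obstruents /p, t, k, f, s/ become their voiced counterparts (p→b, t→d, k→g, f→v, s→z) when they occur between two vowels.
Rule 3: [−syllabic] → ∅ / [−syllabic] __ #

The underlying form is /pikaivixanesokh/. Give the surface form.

Rule 1 (nasal place assimilation): no segment meets the environment; /pikaivixanesokh/ is unchanged.
Rule 2 (intervocalic voicing): /k/ is a voiceless obstruent between vowels /i/ and /a/, so it voices to [g]. /s/ is a voiceless obstruent between vowels /e/ and /o/, so it voices to [z]. /pikaivixanesokh/ → pigaivixanezokh.
Rule 3 (final cluster simplification): /h/ is the second consonant of a word-final cluster /kh/, so it deletes. /pigaivixanezokh/ → pigaivixanezok.

pigaivixanezok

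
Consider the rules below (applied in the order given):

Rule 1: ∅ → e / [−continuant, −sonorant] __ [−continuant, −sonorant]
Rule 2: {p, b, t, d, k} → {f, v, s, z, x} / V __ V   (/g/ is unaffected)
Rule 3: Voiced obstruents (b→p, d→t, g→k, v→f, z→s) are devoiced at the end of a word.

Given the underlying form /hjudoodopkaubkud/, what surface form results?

Rule 1 (stop-cluster e-epenthesis): /p/ and /k/ form a stop–stop cluster, so [e] is inserted between them. /b/ and /k/ form a stop–stop cluster, so [e] is inserted between them. /hjudoodopkaubkud/ → hjudoodopekaubekud.
Rule 2 (intervocalic spirantization): /d/ is a stop between vowels /u/ and /o/, so it spirantizes to the fricative [z]. /d/ is a stop between vowels /o/ and /o/, so it spirantizes to the fricative [z]. /p/ is a stop between vowels /o/ and /e/, so it spirantizes to the fricative [f]. /k/ is a stop between vowels /e/ and /a/, so it spirantizes to the fricative [x]. /b/ is a stop between vowels /u/ and /e/, so it spirantizes to the fricative [v]. /k/ is a stop between vowels /e/ and /u/, so it spirantizes to the fricative [x]. /hjudoodopekaubekud/ → hjuzoozofexauvexud.
Rule 3 (final devoicing): /d/ is a voiced obstruent in word-final position, so it devoices to [t]. /hjuzoozofexauvexud/ → hjuzoozofexauvexut.

hjuzoozofexauvexut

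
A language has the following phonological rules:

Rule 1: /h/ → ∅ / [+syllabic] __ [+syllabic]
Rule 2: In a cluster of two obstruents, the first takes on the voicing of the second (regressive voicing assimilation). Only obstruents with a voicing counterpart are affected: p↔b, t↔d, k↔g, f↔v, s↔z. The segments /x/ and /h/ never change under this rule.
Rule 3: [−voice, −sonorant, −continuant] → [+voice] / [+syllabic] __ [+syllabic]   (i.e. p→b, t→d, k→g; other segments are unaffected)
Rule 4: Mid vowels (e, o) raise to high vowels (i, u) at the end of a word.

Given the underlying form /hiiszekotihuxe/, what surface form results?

hiizzegodiuxi

Rule 1 (intervocalic h-deletion): /h/ occurs between vowels /i/ and /u/, so it deletes. /hiiszekotihuxe/ → hiiszekotiuxe.
Rule 2 (regressive voicing assimilation): /s/ precedes the voiced obstruent /z/, so it voices to [z] by assimilation. /hiiszekotiuxe/ → hiizzekotiuxe.
Rule 3 (intervocalic voicing): /k/ is a voiceless stop between vowels /e/ and /o/, so it voices to [g]. /t/ is a voiceless stop between vowels /o/ and /i/, so it voices to [d]. /hiizzekotiuxe/ → hiizzegodiuxe.
Rule 4 (final vowel raising): /e/ is a mid vowel in word-final position, so it raises to [i]. /hiizzegodiuxe/ → hiizzegodiuxi.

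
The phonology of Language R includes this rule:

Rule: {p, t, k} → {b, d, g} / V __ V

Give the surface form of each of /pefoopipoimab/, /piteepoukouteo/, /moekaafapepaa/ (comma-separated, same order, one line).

/pefoopipoimab/: /p/ is a voiceless stop between vowels /o/ and /i/, so it voices to [b]. /p/ is a voiceless stop between vowels /i/ and /o/, so it voices to [b]. → [pefoobiboimab].
/piteepoukouteo/: /t/ is a voiceless stop between vowels /i/ and /e/, so it voices to [d]. /p/ is a voiceless stop between vowels /e/ and /o/, so it voices to [b]. /k/ is a voiceless stop between vowels /u/ and /o/, so it voices to [g]. /t/ is a voiceless stop between vowels /u/ and /e/, so it voices to [d]. → [pideebougoudeo].
/moekaafapepaa/: /k/ is a voiceless stop between vowels /e/ and /a/, so it voices to [g]. /p/ is a voiceless stop between vowels /a/ and /e/, so it voices to [b]. /p/ is a voiceless stop between vowels /e/ and /a/, so it voices to [b]. → [moegaafabebaa].

pefoobiboimab, pideebougoudeo, moegaafabebaa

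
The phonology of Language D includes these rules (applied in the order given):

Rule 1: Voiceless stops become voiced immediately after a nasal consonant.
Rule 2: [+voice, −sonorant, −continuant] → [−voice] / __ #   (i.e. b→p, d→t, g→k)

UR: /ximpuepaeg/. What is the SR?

Rule 1 (post-nasal voicing): /p/ is a voiceless stop immediately after the nasal /m/, so it voices to [b]. /ximpuepaeg/ → ximbuepaeg.
Rule 2 (final devoicing): /g/ is a voiced stop in word-final position, so it devoices to [k]. /ximbuepaeg/ → ximbuepaek.

ximbuepaek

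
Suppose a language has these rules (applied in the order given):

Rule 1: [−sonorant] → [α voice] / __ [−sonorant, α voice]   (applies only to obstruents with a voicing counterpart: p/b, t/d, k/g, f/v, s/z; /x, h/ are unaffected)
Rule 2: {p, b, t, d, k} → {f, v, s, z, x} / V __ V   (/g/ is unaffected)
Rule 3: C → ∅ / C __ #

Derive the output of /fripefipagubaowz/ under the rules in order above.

frifefifaguvaow

Rule 1 (regressive voicing assimilation): no segment meets the environment; /fripefipagubaowz/ is unchanged.
Rule 2 (intervocalic spirantization): /p/ is a stop between vowels /i/ and /e/, so it spirantizes to the fricative [f]. /p/ is a stop between vowels /i/ and /a/, so it spirantizes to the fricative [f]. /b/ is a stop between vowels /u/ and /a/, so it spirantizes to the fricative [v]. /fripefipagubaowz/ → frifefifaguvaowz.
Rule 3 (final cluster simplification): /z/ is the second consonant of a word-final cluster /wz/, so it deletes. /frifefifaguvaowz/ → frifefifaguvaow.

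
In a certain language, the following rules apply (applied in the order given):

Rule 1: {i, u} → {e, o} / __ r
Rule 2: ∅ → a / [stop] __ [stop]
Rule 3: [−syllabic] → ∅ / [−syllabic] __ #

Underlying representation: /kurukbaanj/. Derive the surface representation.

korukabaan

Rule 1 (pre-rhotic lowering): /u/ is a high vowel immediately before /r/, so it lowers to [o]. /kurukbaanj/ → korukbaanj.
Rule 2 (stop-cluster a-epenthesis): /k/ and /b/ form a stop–stop cluster, so [a] is inserted between them. /korukbaanj/ → korukabaanj.
Rule 3 (final cluster simplification): /j/ is the second consonant of a word-final cluster /nj/, so it deletes. /korukabaanj/ → korukabaan.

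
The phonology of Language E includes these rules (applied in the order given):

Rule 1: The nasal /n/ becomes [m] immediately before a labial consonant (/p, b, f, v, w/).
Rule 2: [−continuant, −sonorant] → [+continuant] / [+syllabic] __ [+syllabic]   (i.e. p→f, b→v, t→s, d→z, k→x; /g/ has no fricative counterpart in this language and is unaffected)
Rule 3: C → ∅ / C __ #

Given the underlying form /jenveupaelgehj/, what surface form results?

Rule 1 (nasal place assimilation): /n/ precedes the labial consonant /v/, so it assimilates in place to [m]. /jenveupaelgehj/ → jemveupaelgehj.
Rule 2 (intervocalic spirantization): /p/ is a stop between vowels /u/ and /a/, so it spirantizes to the fricative [f]. /jemveupaelgehj/ → jemveufaelgehj.
Rule 3 (final cluster simplification): /j/ is the second consonant of a word-final cluster /hj/, so it deletes. /jemveufaelgehj/ → jemveufaelgeh.

jemveufaelgeh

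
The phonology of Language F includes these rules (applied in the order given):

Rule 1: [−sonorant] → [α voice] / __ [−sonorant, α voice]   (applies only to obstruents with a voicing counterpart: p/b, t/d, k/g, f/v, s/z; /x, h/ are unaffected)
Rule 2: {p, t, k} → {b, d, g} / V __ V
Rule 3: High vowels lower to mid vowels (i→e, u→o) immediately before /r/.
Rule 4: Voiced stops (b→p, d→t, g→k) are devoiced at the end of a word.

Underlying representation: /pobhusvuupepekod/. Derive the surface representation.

pophuzvuubebegot

Rule 1 (regressive voicing assimilation): /b/ precedes the voiceless obstruent /h/, so it devoices to [p] by assimilation. /s/ precedes the voiced obstruent /v/, so it voices to [z] by assimilation. /pobhusvuupepekod/ → pophuzvuupepekod.
Rule 2 (intervocalic voicing): /p/ is a voiceless stop between vowels /u/ and /e/, so it voices to [b]. /p/ is a voiceless stop between vowels /e/ and /e/, so it voices to [b]. /k/ is a voiceless stop between vowels /e/ and /o/, so it voices to [g]. /pophuzvuupepekod/ → pophuzvuubebegod.
Rule 3 (pre-rhotic lowering): no segment meets the environment; /pophuzvuubebegod/ is unchanged.
Rule 4 (final devoicing): /d/ is a voiced stop in word-final position, so it devoices to [t]. /pophuzvuubebegod/ → pophuzvuubebegot.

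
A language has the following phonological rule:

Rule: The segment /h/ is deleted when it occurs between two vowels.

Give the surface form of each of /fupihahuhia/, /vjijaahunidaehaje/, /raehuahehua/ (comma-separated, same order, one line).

/fupihahuhia/: /h/ occurs between vowels /i/ and /a/, so it deletes. /h/ occurs between vowels /a/ and /u/, so it deletes. /h/ occurs between vowels /u/ and /i/, so it deletes. → [fupiauia].
/vjijaahunidaehaje/: /h/ occurs between vowels /a/ and /u/, so it deletes. /h/ occurs between vowels /e/ and /a/, so it deletes. → [vjijaaunidaeaje].
/raehuahehua/: /h/ occurs between vowels /e/ and /u/, so it deletes. /h/ occurs between vowels /a/ and /e/, so it deletes. /h/ occurs between vowels /e/ and /u/, so it deletes. → [raeuaeua].

fupiauia, vjijaaunidaeaje, raeuaeua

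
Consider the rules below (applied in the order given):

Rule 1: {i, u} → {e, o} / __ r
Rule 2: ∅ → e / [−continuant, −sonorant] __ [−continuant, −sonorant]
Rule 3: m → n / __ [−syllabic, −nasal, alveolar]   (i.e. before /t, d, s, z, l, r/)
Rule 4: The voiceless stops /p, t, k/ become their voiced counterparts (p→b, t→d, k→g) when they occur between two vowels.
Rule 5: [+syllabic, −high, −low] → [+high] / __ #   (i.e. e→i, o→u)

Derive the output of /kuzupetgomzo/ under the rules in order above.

Rule 1 (pre-rhotic lowering): no segment meets the environment; /kuzupetgomzo/ is unchanged.
Rule 2 (stop-cluster e-epenthesis): /t/ and /g/ form a stop–stop cluster, so [e] is inserted between them. /kuzupetgomzo/ → kuzupetegomzo.
Rule 3 (nasal place assimilation): /m/ precedes the alveolar consonant /z/, so it assimilates in place to [n]. /kuzupetegomzo/ → kuzupetegonzo.
Rule 4 (intervocalic voicing): /p/ is a voiceless stop between vowels /u/ and /e/, so it voices to [b]. /t/ is a voiceless stop between vowels /e/ and /e/, so it voices to [d]. /kuzupetegonzo/ → kuzubedegonzo.
Rule 5 (final vowel raising): /o/ is a mid vowel in word-final position, so it raises to [u]. /kuzubedegonzo/ → kuzubedegonzu.

kuzubedegonzu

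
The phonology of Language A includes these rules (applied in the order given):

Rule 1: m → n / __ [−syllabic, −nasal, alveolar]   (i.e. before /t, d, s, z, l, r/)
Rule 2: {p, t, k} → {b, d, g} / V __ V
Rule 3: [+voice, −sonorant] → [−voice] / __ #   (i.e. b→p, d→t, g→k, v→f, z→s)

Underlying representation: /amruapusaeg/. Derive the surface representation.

Rule 1 (nasal place assimilation): /m/ precedes the alveolar consonant /r/, so it assimilates in place to [n]. /amruapusaeg/ → anruapusaeg.
Rule 2 (intervocalic voicing): /p/ is a voiceless stop between vowels /a/ and /u/, so it voices to [b]. /anruapusaeg/ → anruabusaeg.
Rule 3 (final devoicing): /g/ is a voiced obstruent in word-final position, so it devoices to [k]. /anruabusaeg/ → anruabusaek.

anruabusaek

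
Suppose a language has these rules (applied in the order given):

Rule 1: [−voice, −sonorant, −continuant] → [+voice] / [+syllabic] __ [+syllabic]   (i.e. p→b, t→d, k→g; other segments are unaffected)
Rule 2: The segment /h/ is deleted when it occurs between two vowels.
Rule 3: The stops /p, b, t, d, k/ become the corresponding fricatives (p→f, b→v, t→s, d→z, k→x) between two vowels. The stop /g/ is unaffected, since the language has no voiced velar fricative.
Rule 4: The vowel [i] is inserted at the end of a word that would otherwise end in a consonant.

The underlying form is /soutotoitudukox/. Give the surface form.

Rule 1 (intervocalic voicing): /t/ is a voiceless stop between vowels /u/ and /o/, so it voices to [d]. /t/ is a voiceless stop between vowels /o/ and /o/, so it voices to [d]. /t/ is a voiceless stop between vowels /i/ and /u/, so it voices to [d]. /k/ is a voiceless stop between vowels /u/ and /o/, so it voices to [g]. /soutotoitudukox/ → soudodoidudugox.
Rule 2 (intervocalic h-deletion): no segment meets the environment; /soudodoidudugox/ is unchanged.
Rule 3 (intervocalic spirantization): /d/ is a stop between vowels /u/ and /o/, so it spirantizes to the fricative [z]. /d/ is a stop between vowels /o/ and /o/, so it spirantizes to the fricative [z]. /d/ is a stop between vowels /i/ and /u/, so it spirantizes to the fricative [z]. /d/ is a stop between vowels /u/ and /u/, so it spirantizes to the fricative [z]. /soudodoidudugox/ → souzozoizuzugox.
Rule 4 (final i-epenthesis): the form ends in the consonant /x/, so [i] is inserted word-finally. /souzozoizuzugox/ → souzozoizuzugoxi.

souzozoizuzugoxi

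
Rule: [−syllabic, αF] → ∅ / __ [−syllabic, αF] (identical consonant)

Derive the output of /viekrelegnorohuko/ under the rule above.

viekrelegnorohuko

No segment of /viekrelegnorohuko/ meets the structural description of the rule, so the form surfaces unchanged.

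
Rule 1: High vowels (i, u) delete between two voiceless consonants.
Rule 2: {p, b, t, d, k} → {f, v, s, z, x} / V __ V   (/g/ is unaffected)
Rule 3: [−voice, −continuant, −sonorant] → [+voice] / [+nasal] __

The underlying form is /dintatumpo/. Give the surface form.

Rule 1 (high vowel syncope): no segment meets the environment; /dintatumpo/ is unchanged.
Rule 2 (intervocalic spirantization): /t/ is a stop between vowels /a/ and /u/, so it spirantizes to the fricative [s]. /dintatumpo/ → dintasumpo.
Rule 3 (post-nasal voicing): /t/ is a voiceless stop immediately after the nasal /n/, so it voices to [d]. /p/ is a voiceless stop immediately after the nasal /m/, so it voices to [b]. /dintasumpo/ → dindasumbo.

dindasumbo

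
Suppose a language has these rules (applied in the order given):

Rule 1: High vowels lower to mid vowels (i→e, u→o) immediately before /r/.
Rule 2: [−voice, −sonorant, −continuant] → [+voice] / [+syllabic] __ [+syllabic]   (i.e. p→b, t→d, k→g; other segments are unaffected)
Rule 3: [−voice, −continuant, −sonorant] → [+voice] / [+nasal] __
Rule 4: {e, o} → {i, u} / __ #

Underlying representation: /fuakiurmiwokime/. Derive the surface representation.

fuagiormiwogimi

Rule 1 (pre-rhotic lowering): /u/ is a high vowel immediately before /r/, so it lowers to [o]. /fuakiurmiwokime/ → fuakiormiwokime.
Rule 2 (intervocalic voicing): /k/ is a voiceless stop between vowels /a/ and /i/, so it voices to [g]. /k/ is a voiceless stop between vowels /o/ and /i/, so it voices to [g]. /fuakiormiwokime/ → fuagiormiwogime.
Rule 3 (post-nasal voicing): no segment meets the environment; /fuagiormiwogime/ is unchanged.
Rule 4 (final vowel raising): /e/ is a mid vowel in word-final position, so it raises to [i]. /fuagiormiwogime/ → fuagiormiwogimi.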